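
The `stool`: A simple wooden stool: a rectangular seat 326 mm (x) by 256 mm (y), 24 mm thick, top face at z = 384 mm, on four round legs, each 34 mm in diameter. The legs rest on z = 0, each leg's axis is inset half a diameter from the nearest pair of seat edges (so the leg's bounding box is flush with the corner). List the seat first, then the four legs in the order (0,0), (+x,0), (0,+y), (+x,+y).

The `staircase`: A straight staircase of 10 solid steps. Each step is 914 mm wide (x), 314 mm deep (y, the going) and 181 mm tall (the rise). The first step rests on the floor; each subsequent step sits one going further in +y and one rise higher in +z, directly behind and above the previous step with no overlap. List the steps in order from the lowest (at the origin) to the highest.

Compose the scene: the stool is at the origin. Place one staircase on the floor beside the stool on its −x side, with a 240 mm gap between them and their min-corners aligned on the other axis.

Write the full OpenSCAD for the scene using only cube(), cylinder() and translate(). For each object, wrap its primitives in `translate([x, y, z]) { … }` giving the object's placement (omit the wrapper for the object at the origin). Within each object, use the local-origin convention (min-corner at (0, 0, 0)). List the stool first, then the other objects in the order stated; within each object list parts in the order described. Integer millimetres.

translate([0, 0, 360]) cube([326, 256, 24]);
translate([17, 17, 0]) cylinder(h = 360, r = 17);
translate([309, 17, 0]) cylinder(h = 360, r = 17);
translate([17, 239, 0]) cylinder(h = 360, r = 17);
translate([309, 239, 0]) cylinder(h = 360, r = 17);
translate([-1154, 0, 0]) {
  cube([914, 314, 181]);
  translate([0, 314, 181]) cube([914, 314, 181]);
  translate([0, 628, 362]) cube([914, 314, 181]);
  translate([0, 942, 543]) cube([914, 314, 181]);
  translate([0, 1256, 724]) cube([914, 314, 181]);
  translate([0, 1570, 905]) cube([914, 314, 181]);
  translate([0, 1884, 1086]) cube([914, 314, 181]);
  translate([0, 2198, 1267]) cube([914, 314, 181]);
  translate([0, 2512, 1448]) cube([914, 314, 181]);
  translate([0, 2826, 1629]) cube([914, 314, 181]);
}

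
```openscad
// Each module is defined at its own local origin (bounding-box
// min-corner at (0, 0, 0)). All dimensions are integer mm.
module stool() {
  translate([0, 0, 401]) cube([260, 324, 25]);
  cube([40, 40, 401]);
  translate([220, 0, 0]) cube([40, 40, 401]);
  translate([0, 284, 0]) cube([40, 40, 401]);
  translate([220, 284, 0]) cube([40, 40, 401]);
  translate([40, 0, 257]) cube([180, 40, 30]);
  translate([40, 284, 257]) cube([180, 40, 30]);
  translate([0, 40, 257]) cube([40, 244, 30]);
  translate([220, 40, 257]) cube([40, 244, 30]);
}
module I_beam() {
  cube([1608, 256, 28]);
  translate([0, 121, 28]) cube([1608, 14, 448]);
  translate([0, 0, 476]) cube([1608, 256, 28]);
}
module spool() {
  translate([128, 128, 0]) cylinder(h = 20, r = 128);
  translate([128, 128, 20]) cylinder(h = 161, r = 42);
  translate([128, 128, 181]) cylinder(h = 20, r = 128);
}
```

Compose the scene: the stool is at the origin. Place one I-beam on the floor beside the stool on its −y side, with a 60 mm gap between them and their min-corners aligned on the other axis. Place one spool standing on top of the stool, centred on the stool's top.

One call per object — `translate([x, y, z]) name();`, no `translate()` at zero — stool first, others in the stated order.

stool();
translate([0, -316, 0]) I_beam();
translate([2, 34, 426]) spool();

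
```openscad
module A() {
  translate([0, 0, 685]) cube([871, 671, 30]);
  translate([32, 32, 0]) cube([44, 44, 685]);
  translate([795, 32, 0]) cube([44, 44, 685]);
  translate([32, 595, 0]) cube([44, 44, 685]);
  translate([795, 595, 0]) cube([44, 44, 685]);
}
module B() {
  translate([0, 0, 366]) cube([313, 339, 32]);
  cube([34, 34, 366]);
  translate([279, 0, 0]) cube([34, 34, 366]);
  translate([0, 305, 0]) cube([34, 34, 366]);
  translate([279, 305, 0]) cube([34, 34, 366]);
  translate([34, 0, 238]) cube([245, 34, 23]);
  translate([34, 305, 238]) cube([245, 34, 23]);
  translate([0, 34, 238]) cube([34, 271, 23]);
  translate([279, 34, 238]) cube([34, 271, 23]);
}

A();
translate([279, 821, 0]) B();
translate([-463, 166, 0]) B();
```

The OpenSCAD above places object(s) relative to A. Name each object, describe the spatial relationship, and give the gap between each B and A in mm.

Each stool's nearest face is 150 mm from the table's bounding box.

A is a table. B is a stool. Two stools sit around the table at the +y, −x sides. The gap between each stool and the table is 150 mm.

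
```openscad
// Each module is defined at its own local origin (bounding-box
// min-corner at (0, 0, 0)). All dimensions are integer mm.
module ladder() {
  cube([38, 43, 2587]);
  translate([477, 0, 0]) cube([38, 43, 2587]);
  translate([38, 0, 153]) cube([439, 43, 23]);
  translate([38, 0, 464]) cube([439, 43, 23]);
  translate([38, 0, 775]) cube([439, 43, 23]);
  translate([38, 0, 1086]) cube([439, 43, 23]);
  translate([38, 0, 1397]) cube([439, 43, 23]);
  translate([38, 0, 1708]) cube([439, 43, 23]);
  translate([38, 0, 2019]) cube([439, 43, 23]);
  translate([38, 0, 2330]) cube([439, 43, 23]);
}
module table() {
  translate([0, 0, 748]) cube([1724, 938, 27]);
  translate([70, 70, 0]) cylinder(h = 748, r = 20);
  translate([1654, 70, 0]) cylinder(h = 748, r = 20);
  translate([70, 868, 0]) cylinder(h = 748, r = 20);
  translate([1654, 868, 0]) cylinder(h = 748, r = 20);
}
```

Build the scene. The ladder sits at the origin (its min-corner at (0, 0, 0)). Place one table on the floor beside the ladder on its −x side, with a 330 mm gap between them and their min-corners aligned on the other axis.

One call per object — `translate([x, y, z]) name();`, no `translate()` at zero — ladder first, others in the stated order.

ladder();
translate([-2054, 0, 0]) table();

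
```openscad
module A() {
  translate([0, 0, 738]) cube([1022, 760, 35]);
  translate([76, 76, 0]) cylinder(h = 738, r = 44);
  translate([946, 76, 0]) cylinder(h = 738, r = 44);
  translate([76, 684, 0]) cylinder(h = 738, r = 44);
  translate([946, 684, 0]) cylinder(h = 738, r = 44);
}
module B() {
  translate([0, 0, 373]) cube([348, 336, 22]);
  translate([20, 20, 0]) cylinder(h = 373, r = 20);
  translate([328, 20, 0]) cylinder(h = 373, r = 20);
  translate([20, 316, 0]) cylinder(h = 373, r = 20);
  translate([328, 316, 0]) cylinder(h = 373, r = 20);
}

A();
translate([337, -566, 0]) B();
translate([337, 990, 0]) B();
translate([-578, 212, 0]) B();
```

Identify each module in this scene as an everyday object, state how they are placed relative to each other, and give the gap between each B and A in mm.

A is a table. B is a stool. Three stools sit around the table at the −y, +y, −x sides. The gap between each stool and the table is 230 mm.

Each stool's nearest face is 230 mm from the table's bounding box.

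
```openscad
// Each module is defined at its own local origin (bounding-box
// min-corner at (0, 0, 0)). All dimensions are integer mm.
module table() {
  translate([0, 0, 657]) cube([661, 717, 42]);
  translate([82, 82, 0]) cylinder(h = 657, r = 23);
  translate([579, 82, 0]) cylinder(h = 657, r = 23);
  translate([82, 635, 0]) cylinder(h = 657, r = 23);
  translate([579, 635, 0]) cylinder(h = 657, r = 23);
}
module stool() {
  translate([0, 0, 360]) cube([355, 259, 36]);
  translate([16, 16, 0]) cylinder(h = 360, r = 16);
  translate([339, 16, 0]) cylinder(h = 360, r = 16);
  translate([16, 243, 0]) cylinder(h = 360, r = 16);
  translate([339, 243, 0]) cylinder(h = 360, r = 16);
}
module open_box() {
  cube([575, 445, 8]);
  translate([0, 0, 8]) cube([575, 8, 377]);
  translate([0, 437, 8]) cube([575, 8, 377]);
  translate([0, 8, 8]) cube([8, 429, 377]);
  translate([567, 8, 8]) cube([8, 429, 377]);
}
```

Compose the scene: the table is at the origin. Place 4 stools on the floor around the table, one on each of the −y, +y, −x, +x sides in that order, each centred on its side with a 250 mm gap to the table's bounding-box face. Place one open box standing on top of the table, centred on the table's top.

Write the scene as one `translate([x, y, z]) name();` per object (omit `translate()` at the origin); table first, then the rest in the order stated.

table();
translate([153, -509, 0]) stool();
translate([153, 967, 0]) stool();
translate([-605, 229, 0]) stool();
translate([911, 229, 0]) stool();
translate([43, 136, 699]) open_box();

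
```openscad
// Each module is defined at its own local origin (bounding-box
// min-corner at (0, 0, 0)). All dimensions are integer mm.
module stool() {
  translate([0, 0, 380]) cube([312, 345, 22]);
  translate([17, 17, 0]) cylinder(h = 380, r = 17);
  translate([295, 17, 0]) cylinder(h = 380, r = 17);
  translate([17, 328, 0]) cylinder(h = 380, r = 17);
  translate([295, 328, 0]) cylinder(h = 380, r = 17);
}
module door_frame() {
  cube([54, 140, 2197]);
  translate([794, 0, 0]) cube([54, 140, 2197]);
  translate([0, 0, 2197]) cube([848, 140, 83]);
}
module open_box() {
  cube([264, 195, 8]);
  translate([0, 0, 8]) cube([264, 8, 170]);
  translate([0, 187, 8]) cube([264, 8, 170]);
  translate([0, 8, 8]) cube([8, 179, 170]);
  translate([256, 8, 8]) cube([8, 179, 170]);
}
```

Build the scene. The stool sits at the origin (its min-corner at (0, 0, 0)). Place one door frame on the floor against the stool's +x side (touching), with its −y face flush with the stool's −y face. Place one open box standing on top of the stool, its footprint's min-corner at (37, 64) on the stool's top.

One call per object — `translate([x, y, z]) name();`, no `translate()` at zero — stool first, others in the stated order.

stool();
translate([312, 0, 0]) door_frame();
translate([37, 64, 402]) open_box();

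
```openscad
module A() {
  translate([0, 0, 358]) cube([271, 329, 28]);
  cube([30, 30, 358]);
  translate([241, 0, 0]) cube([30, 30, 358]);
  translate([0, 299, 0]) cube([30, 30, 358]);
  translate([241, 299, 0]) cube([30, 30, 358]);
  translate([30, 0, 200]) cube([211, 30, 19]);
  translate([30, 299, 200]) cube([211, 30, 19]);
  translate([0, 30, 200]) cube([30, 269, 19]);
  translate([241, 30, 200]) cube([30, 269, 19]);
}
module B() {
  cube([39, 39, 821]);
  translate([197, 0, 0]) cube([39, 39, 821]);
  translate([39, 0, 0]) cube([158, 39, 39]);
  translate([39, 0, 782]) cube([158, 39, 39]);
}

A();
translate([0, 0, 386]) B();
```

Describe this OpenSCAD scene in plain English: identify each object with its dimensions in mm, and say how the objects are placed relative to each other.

A is a four-legged stool. The seat is a 271×329×28 mm slab whose top surface is at z = 386 mm; four square legs, each 30×30 mm in cross-section, run from the floor (z = 0) to the underside of the seat, each flush with a corner of the seat. Four stretchers, 30 mm wide and 19 mm tall, connect adjacent legs with their undersides at z = 200 mm, each running between the inner faces of the legs it joins and aligned with the legs' outer faces on the other axis.

B is a picture frame with a 158×743 mm rectangular opening (x by z) and a uniform 39 mm border on every side. Frame depth is 39 mm along y. It is built from two vertical stiles running the full outside height and two horizontal rails spanning the gap between the stiles.

The picture frame is on top of the stool.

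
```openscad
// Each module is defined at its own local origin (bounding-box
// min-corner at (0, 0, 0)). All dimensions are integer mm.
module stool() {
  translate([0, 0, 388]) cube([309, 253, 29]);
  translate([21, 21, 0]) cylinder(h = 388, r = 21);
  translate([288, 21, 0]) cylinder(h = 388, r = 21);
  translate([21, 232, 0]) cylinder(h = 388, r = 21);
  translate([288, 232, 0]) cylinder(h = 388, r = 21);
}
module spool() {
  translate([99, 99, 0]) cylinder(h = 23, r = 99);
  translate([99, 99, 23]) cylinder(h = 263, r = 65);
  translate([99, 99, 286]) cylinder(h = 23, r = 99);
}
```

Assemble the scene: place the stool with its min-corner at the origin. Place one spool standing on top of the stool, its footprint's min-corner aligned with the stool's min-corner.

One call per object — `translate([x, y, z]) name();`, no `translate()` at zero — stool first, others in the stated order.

stool();
translate([0, 0, 417]) spool();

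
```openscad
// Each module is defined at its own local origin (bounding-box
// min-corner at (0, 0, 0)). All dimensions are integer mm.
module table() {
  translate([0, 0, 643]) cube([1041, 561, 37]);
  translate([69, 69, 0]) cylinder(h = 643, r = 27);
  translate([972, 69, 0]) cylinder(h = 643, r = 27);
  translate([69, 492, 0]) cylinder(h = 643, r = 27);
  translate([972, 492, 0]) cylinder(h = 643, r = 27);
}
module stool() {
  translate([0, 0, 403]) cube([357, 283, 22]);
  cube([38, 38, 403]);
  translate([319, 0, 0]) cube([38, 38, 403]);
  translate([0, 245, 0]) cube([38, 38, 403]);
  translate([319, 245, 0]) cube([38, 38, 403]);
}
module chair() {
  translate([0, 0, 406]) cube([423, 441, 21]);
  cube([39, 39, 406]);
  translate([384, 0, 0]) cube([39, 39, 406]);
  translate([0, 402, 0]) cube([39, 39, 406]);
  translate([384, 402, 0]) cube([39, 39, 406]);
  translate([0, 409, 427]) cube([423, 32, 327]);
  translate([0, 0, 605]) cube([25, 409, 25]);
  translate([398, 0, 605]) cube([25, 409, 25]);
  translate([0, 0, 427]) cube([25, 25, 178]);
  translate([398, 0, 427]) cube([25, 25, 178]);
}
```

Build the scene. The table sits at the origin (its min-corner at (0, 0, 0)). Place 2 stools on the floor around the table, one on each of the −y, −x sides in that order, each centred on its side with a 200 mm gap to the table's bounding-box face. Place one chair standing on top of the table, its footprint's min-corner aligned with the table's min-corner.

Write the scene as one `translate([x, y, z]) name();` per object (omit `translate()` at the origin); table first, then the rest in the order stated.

table();
translate([342, -483, 0]) stool();
translate([-557, 139, 0]) stool();
translate([0, 0, 680]) chair();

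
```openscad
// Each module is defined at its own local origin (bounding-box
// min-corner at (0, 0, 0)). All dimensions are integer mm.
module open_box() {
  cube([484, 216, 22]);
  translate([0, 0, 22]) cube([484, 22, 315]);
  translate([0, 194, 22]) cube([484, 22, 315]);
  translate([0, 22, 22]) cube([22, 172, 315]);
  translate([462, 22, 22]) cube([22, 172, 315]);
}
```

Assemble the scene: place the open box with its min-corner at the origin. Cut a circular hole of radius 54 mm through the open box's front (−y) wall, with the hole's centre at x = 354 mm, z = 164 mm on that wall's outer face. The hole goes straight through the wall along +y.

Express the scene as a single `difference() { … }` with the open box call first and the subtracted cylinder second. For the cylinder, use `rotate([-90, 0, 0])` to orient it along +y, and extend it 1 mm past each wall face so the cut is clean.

difference() {
  open_box();
  translate([354, -1, 164]) rotate([-90, 0, 0]) cylinder(h = 24, r = 54);
}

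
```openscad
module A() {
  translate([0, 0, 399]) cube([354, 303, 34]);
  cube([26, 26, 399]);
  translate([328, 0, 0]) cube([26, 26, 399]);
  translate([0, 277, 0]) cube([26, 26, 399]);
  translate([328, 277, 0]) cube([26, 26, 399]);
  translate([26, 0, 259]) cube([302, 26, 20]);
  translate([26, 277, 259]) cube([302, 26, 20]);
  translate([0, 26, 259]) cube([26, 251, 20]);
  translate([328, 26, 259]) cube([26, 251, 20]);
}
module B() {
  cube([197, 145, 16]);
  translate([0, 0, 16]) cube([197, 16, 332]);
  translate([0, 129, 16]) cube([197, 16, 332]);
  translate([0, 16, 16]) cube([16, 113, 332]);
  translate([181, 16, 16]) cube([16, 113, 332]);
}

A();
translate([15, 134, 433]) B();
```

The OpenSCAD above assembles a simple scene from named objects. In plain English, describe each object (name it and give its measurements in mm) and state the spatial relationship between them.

A is a four-legged stool. The seat is a 354×303×34 mm slab whose top surface is at z = 433 mm; four square legs, each 26×26 mm in cross-section, run from the floor (z = 0) to the underside of the seat, each flush with a corner of the seat. Four stretchers, 26 mm wide and 20 mm tall, connect adjacent legs with their undersides at z = 259 mm, each running between the inner faces of the legs it joins and aligned with the legs' outer faces on the other axis.

B is an open storage box with external size 197×145×348 mm and wall thickness 16 mm (the base is also 16 mm thick). The base covers the whole footprint; the four walls stand on the base, with the y-facing walls full-width and the x-facing walls fitting between their inner faces.

The open box is on top of the stool.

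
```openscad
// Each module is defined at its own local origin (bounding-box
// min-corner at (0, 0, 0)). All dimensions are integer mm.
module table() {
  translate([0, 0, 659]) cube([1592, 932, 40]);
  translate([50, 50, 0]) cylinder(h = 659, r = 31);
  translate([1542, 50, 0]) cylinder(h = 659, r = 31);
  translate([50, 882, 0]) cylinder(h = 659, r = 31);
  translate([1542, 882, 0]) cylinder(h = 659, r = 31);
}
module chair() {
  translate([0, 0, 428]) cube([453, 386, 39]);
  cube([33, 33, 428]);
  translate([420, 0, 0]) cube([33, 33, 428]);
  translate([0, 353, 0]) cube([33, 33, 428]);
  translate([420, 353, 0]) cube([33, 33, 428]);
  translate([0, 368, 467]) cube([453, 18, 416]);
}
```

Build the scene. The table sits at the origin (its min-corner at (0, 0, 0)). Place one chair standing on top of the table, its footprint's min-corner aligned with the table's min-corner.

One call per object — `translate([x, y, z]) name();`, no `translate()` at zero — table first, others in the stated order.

table();
translate([0, 0, 699]) chair();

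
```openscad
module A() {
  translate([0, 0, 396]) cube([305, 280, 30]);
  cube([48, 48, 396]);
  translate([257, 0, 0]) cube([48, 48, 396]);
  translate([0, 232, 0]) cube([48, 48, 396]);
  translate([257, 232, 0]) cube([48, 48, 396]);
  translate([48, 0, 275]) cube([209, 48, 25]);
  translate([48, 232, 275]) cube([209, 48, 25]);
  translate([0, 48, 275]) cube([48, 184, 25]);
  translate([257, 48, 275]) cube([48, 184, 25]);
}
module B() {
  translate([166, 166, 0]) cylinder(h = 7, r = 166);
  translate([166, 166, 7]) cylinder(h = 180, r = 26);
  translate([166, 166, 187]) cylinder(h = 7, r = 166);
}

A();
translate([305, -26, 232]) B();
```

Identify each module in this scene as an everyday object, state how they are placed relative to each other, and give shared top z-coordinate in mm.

Both tops at z = 426 mm.

A is a stool. B is a spool. The spool is beside the stool with their tops flush at z = 426. The shared top z-coordinate is 426 mm.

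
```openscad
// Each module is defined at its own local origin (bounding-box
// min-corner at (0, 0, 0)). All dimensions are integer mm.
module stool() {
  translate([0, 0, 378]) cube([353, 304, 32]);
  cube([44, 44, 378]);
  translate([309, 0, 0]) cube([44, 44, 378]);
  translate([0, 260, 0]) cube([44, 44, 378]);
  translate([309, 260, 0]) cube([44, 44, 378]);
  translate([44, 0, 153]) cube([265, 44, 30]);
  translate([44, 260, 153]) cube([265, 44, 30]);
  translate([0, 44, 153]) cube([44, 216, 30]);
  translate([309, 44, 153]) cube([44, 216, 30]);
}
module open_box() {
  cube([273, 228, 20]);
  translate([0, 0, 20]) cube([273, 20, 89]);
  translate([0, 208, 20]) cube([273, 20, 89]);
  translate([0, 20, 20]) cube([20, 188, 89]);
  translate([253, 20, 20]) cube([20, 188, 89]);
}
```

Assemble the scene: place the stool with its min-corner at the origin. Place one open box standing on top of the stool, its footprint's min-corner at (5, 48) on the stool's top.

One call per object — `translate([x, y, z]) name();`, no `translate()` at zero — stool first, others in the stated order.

stool();
translate([5, 48, 410]) open_box();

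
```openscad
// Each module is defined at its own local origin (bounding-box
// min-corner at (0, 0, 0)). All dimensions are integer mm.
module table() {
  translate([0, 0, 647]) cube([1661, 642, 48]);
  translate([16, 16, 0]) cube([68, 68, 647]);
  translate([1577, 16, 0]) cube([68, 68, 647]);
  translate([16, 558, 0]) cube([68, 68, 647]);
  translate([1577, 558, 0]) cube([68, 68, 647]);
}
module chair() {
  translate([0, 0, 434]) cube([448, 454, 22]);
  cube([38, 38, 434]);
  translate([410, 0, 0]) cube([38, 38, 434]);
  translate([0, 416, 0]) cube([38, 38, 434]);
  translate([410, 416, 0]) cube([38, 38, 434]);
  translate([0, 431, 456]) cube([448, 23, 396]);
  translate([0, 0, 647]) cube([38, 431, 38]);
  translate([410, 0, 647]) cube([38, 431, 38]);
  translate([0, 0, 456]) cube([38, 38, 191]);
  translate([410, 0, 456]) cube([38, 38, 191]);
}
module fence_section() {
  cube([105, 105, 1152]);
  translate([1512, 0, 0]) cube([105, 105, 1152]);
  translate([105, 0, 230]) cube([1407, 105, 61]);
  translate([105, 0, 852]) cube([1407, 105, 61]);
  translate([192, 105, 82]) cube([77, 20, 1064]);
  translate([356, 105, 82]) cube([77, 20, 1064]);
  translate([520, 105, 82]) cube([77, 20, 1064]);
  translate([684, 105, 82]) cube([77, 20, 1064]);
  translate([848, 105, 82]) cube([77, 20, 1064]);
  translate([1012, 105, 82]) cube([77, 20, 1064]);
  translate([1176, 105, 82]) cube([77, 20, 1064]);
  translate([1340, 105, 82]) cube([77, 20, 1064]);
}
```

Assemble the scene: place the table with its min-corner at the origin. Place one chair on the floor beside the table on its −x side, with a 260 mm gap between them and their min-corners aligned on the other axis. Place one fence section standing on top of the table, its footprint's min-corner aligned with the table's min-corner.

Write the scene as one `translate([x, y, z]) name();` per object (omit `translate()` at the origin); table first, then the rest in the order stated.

table();
translate([-708, 0, 0]) chair();
translate([0, 0, 695]) fence_section();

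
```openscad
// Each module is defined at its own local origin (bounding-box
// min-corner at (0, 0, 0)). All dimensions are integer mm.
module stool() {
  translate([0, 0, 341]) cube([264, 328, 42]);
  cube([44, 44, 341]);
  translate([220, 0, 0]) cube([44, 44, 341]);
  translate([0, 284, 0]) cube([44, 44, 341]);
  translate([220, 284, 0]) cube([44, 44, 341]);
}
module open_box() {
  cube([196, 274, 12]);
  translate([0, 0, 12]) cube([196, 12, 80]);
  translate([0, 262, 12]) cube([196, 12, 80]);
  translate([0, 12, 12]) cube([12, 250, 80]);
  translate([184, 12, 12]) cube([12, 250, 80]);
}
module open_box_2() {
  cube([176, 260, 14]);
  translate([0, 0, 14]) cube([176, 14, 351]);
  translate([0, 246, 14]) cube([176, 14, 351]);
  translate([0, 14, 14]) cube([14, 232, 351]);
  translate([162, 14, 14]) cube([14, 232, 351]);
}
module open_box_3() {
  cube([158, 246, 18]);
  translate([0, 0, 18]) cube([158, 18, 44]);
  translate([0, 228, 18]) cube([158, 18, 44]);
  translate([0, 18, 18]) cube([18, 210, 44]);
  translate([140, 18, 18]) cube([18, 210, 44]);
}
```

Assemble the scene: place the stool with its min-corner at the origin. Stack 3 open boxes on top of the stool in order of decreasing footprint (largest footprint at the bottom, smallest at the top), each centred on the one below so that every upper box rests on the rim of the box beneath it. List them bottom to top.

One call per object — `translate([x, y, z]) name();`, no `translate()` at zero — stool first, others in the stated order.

stool();
translate([34, 27, 383]) open_box();
translate([44, 34, 475]) open_box_2();
translate([53, 41, 840]) open_box_3();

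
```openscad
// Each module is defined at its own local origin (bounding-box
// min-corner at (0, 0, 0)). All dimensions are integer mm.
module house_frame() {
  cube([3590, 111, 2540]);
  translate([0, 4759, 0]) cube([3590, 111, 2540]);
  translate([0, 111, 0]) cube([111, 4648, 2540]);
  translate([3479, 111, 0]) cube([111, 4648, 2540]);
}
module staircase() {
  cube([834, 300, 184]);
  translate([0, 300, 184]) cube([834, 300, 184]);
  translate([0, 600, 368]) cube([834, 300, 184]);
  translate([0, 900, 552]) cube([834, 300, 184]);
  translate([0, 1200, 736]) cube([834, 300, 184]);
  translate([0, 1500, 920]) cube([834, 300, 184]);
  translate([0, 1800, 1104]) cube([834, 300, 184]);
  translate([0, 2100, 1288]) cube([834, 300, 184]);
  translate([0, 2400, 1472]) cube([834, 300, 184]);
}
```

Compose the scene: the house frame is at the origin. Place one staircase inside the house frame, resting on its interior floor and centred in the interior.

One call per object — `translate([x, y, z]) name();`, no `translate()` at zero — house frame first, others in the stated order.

house_frame();
translate([1378, 1085, 0]) staircase();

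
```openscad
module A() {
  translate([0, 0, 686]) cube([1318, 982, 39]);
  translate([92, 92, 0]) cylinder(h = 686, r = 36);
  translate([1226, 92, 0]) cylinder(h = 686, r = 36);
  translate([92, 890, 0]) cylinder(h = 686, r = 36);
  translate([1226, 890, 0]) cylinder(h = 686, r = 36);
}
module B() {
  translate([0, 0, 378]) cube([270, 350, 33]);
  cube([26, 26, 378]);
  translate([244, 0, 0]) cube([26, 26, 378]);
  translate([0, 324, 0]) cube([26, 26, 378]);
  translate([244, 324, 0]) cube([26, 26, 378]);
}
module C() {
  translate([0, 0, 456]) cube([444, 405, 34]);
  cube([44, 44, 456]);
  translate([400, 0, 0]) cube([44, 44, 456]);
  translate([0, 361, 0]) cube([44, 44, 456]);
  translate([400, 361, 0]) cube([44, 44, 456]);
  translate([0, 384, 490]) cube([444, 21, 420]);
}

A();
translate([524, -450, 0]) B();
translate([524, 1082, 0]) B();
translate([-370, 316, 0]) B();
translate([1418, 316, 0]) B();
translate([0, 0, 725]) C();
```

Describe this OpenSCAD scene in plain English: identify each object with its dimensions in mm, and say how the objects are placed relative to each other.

A is a table with a 1318×982 mm rectangular top, 39 mm thick, top surface at z = 725 mm, supported by four round legs of 72 mm diameter, each leg's bounding box inset 56 mm from the nearest pair of top edges, running from the floor.

B is a simple wooden stool: a rectangular seat 270 mm (x) by 350 mm (y), 33 mm thick, top face at z = 411 mm, on four square legs, each 26×26 mm in cross-section. The legs rest on z = 0, each flush with a corner of the seat.

C is a chair. The seat is a 444×405×34 mm slab with its top at z = 490 mm, on four 44×44 mm corner legs (flush with the seat edges, standing on z = 0). A flat backrest 21 mm thick, 420 mm tall, spans the full seat width and rises from the seat top along its +y edge, rear face flush with the rear of the seat.

Four stools sit around the table at the −y, +y, −x, +x sides. The chair is on top of the table.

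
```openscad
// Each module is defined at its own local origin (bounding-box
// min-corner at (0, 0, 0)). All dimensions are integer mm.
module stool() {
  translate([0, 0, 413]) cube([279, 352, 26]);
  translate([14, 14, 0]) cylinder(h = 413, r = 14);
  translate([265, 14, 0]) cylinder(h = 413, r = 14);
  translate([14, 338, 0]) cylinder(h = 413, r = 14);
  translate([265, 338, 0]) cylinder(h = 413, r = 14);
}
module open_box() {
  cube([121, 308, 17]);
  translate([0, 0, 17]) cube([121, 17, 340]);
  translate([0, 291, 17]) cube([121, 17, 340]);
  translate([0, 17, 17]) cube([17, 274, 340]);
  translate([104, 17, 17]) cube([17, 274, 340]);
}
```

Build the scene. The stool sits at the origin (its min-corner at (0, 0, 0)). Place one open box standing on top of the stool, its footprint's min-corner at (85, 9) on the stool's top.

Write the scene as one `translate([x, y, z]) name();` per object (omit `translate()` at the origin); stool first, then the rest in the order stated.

stool();
translate([85, 9, 439]) open_box();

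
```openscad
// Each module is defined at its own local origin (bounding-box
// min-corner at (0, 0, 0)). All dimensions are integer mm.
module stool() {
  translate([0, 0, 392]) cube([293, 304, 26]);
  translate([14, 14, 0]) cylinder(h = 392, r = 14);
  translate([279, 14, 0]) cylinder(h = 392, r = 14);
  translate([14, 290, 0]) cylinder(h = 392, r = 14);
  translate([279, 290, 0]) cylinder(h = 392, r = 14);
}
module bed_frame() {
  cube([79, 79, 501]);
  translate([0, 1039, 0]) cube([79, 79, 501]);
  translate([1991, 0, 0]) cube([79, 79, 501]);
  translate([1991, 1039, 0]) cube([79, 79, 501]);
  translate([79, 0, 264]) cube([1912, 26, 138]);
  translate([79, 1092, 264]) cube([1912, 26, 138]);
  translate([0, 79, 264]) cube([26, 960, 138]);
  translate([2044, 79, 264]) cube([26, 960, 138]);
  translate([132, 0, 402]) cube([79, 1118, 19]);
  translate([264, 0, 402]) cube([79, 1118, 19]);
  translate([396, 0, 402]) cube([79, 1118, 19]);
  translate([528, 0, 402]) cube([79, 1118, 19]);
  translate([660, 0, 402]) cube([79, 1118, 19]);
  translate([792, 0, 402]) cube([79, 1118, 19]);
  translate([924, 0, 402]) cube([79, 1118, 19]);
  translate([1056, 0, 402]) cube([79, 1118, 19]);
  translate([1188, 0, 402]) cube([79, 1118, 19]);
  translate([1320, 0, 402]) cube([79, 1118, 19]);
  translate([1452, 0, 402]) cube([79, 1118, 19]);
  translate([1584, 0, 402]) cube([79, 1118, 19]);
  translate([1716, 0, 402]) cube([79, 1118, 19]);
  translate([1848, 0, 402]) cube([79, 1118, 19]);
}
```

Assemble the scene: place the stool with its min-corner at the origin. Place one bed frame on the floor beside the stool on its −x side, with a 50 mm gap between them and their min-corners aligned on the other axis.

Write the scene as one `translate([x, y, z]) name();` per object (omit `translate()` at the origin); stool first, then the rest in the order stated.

stool();
translate([-2120, 0, 0]) bed_frame();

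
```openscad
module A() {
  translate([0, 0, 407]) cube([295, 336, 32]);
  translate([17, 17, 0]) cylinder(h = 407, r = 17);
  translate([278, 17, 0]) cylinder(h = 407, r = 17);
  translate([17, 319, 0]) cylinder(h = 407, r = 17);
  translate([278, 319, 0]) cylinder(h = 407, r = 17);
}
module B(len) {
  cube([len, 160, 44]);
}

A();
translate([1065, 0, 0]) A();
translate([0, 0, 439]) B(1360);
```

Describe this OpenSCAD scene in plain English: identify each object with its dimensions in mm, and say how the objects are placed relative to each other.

A is a four-legged stool. The seat is a 295×336×32 mm slab whose top surface is at z = 439 mm; four round legs, each 34 mm in diameter, run from the floor (z = 0) to the underside of the seat, each leg's axis is inset half a diameter from the nearest pair of seat edges (so the leg's bounding box is flush with the corner).

B is a rectangular beam 1360 mm long (x), 160 mm deep (y), 44 mm thick (z).

The beam spans the tops of two stools placed 770 mm apart, resting at z = 439 mm.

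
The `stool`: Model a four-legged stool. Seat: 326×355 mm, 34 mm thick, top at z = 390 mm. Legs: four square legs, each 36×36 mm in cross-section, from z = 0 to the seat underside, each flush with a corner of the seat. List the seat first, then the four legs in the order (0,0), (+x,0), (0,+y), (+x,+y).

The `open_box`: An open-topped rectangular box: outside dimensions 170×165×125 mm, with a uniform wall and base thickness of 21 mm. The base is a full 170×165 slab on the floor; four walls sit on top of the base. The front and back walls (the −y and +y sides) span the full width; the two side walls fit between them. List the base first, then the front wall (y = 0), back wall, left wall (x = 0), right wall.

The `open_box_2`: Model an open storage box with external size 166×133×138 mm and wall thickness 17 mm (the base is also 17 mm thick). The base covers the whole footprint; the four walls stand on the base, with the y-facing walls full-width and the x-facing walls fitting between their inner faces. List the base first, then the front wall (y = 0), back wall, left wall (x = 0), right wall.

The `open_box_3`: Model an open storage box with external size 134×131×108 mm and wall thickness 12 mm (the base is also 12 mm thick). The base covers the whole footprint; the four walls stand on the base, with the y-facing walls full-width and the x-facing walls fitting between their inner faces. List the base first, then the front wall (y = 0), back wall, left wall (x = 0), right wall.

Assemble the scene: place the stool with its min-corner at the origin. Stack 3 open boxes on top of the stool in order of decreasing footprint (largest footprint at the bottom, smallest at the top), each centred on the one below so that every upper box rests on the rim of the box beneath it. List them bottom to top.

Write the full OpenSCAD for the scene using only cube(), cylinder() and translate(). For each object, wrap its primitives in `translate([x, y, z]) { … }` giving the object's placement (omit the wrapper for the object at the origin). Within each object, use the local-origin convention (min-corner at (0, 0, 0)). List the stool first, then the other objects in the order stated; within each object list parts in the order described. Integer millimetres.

translate([0, 0, 356]) cube([326, 355, 34]);
cube([36, 36, 356]);
translate([290, 0, 0]) cube([36, 36, 356]);
translate([0, 319, 0]) cube([36, 36, 356]);
translate([290, 319, 0]) cube([36, 36, 356]);
translate([78, 95, 390]) {
  cube([170, 165, 21]);
  translate([0, 0, 21]) cube([170, 21, 104]);
  translate([0, 144, 21]) cube([170, 21, 104]);
  translate([0, 21, 21]) cube([21, 123, 104]);
  translate([149, 21, 21]) cube([21, 123, 104]);
}
translate([80, 111, 515]) {
  cube([166, 133, 17]);
  translate([0, 0, 17]) cube([166, 17, 121]);
  translate([0, 116, 17]) cube([166, 17, 121]);
  translate([0, 17, 17]) cube([17, 99, 121]);
  translate([149, 17, 17]) cube([17, 99, 121]);
}
translate([96, 112, 653]) {
  cube([134, 131, 12]);
  translate([0, 0, 12]) cube([134, 12, 96]);
  translate([0, 119, 12]) cube([134, 12, 96]);
  translate([0, 12, 12]) cube([12, 107, 96]);
  translate([122, 12, 12]) cube([12, 107, 96]);
}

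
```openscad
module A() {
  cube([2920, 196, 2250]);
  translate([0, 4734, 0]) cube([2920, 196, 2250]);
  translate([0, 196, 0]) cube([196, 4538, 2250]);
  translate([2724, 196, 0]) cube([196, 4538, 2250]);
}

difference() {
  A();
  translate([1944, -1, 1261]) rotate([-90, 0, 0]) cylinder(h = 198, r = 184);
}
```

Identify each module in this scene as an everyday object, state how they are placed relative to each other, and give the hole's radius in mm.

The subtracted cylinder has r = 184 mm.

A is a house frame. The house frame has a circular hole through its front wall. The hole's radius is 184 mm.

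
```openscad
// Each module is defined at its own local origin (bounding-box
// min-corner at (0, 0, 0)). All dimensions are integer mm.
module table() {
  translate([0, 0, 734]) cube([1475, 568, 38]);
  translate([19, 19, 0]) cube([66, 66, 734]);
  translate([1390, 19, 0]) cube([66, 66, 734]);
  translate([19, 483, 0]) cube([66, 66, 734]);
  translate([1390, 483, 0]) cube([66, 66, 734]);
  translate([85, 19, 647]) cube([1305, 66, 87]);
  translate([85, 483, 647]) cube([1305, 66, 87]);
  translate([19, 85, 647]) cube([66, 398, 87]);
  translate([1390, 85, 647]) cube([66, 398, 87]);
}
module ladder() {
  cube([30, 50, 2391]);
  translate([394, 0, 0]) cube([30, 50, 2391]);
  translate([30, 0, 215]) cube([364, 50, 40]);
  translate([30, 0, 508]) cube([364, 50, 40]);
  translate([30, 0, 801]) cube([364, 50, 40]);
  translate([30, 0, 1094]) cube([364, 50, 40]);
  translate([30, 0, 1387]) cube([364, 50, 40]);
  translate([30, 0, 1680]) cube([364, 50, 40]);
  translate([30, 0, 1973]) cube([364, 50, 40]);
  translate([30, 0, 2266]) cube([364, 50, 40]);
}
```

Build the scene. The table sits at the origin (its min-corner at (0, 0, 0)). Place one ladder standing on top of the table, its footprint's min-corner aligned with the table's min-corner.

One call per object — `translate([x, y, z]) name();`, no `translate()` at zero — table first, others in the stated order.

table();
translate([0, 0, 772]) ladder();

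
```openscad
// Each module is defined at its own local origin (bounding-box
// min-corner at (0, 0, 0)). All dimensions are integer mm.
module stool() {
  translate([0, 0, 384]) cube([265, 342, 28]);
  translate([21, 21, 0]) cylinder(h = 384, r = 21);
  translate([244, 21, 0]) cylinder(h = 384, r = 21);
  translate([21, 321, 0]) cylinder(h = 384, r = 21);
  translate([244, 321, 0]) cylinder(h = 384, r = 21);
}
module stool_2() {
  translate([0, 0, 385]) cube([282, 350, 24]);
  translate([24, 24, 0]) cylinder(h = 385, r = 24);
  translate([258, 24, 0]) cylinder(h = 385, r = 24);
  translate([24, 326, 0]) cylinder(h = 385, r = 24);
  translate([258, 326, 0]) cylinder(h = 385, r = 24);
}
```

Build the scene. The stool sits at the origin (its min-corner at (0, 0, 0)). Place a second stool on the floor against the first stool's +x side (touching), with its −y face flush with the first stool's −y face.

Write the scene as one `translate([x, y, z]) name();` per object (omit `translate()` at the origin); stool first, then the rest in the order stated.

stool();
translate([265, 0, 0]) stool_2();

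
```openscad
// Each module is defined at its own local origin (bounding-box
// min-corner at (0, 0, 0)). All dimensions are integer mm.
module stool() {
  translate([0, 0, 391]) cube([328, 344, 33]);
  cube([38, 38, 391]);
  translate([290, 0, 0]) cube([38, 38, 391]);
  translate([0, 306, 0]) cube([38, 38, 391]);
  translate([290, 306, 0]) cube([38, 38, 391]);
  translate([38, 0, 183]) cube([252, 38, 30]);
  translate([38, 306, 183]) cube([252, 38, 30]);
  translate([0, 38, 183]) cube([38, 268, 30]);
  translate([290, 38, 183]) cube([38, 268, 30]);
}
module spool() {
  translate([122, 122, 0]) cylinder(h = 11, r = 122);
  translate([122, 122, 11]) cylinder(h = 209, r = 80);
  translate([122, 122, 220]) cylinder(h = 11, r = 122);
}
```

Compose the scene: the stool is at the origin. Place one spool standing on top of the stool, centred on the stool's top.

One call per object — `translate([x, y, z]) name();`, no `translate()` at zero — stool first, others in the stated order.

stool();
translate([42, 50, 424]) spool();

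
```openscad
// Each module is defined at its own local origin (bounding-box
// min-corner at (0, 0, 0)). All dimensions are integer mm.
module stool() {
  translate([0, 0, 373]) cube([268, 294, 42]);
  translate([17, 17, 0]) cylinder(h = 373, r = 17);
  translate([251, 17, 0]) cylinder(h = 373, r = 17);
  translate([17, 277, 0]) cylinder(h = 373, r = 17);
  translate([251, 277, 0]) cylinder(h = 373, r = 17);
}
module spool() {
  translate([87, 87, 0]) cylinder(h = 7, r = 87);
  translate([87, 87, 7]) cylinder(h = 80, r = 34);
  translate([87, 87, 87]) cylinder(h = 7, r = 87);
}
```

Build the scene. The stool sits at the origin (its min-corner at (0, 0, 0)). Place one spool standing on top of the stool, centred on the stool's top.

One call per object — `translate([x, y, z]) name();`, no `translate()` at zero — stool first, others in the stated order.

stool();
translate([47, 60, 415]) spool();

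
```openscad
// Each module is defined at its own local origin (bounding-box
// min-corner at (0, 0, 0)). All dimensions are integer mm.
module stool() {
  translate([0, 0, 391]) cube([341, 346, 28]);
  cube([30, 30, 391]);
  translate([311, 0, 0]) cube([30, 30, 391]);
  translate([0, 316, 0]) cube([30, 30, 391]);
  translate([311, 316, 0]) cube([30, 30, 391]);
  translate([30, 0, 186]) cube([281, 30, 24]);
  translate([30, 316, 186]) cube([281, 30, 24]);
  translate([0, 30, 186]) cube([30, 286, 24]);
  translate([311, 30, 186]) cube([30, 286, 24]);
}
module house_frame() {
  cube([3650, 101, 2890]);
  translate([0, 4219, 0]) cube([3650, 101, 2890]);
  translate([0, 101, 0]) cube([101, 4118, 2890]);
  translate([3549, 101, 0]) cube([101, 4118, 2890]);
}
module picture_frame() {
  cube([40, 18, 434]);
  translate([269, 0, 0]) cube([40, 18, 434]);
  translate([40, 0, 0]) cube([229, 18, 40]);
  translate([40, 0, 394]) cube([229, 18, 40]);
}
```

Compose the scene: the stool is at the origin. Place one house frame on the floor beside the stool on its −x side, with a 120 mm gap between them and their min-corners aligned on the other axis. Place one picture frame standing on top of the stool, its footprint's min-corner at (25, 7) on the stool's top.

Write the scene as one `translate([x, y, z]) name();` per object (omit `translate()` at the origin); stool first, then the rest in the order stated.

stool();
translate([-3770, 0, 0]) house_frame();
translate([25, 7, 419]) picture_frame();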